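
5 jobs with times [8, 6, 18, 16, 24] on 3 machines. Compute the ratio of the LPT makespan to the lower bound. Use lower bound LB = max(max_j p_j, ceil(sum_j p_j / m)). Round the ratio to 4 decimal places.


LPT order: [24, 18, 16, 8, 6]
Machine loads after assignment: [24, 24, 24]
LPT makespan = 24
Lower bound = max(max_job, ceil(total/3)) = max(24, 24) = 24
Ratio = 24 / 24 = 1.0

1.0


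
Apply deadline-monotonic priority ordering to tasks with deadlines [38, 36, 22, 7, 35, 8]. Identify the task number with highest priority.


Sort tasks by relative deadline (ascending):
  Task 4: deadline = 7
  Task 6: deadline = 8
  Task 3: deadline = 22
  Task 5: deadline = 35
  Task 2: deadline = 36
  Task 1: deadline = 38
Priority order (highest first): [4, 6, 3, 5, 2, 1]
Highest priority task = 4

4


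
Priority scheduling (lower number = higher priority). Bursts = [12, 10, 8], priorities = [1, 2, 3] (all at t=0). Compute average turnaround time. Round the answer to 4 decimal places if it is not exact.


Sort by priority (ascending = highest first):
Order: [(1, 12), (2, 10), (3, 8)]
Completion times:
  Priority 1, burst=12, C=12
  Priority 2, burst=10, C=22
  Priority 3, burst=8, C=30
Average turnaround = 64/3 = 21.3333

21.3333


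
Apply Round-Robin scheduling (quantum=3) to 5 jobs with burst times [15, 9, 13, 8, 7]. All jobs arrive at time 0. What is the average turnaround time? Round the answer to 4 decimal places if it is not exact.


Time quantum = 3
Execution trace:
  J1 runs 3 units, time = 3
  J2 runs 3 units, time = 6
  J3 runs 3 units, time = 9
  J4 runs 3 units, time = 12
  J5 runs 3 units, time = 15
  J1 runs 3 units, time = 18
  J2 runs 3 units, time = 21
  J3 runs 3 units, time = 24
  J4 runs 3 units, time = 27
  J5 runs 3 units, time = 30
  J1 runs 3 units, time = 33
  J2 runs 3 units, time = 36
  J3 runs 3 units, time = 39
  J4 runs 2 units, time = 41
  J5 runs 1 units, time = 42
  J1 runs 3 units, time = 45
  J3 runs 3 units, time = 48
  J1 runs 3 units, time = 51
  J3 runs 1 units, time = 52
Finish times: [51, 36, 52, 41, 42]
Average turnaround = 222/5 = 44.4

44.4


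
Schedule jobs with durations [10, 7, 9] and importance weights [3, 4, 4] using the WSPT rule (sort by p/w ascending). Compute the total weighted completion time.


Compute p/w ratios and sort ascending (WSPT): [(7, 4), (9, 4), (10, 3)]
Compute weighted completion times:
  Job (p=7,w=4): C=7, w*C=4*7=28
  Job (p=9,w=4): C=16, w*C=4*16=64
  Job (p=10,w=3): C=26, w*C=3*26=78
Total weighted completion time = 170

170


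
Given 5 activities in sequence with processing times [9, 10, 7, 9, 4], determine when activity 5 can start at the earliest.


Activity 5 starts after activities 1 through 4 complete.
Predecessor durations: [9, 10, 7, 9]
ES = 9 + 10 + 7 + 9 = 35

35


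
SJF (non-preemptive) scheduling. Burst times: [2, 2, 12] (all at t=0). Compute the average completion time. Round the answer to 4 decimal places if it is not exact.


SJF order (ascending): [2, 2, 12]
Completion times:
  Job 1: burst=2, C=2
  Job 2: burst=2, C=4
  Job 3: burst=12, C=16
Average completion = 22/3 = 7.3333

7.3333


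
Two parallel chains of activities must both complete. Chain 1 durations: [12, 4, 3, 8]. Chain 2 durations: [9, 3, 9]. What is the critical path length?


Path A total = 12 + 4 + 3 + 8 = 27
Path B total = 9 + 3 + 9 = 21
Critical path = longest path = max(27, 21) = 27

27


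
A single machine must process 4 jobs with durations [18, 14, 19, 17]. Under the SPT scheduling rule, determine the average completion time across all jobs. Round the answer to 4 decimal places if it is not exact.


Sort jobs by processing time (SPT order): [14, 17, 18, 19]
Compute completion times sequentially:
  Job 1: processing = 14, completes at 14
  Job 2: processing = 17, completes at 31
  Job 3: processing = 18, completes at 49
  Job 4: processing = 19, completes at 68
Sum of completion times = 162
Average completion time = 162/4 = 40.5

40.5


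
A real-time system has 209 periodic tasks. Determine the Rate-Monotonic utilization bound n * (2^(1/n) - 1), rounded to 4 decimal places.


Compute 2^(1/209) = 1.0033219993
Subtract 1: 1.0033219993 - 1 = 0.0033219993
Multiply by n: 209 * 0.0033219993 = 0.6942978537
Round to 4 dp: 0.6943

0.6943


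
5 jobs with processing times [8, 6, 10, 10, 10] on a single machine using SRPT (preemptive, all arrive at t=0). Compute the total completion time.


Since all jobs arrive at t=0, SRPT equals SPT ordering.
SPT order: [6, 8, 10, 10, 10]
Completion times:
  Job 1: p=6, C=6
  Job 2: p=8, C=14
  Job 3: p=10, C=24
  Job 4: p=10, C=34
  Job 5: p=10, C=44
Total completion time = 6 + 14 + 24 + 34 + 44 = 122

122


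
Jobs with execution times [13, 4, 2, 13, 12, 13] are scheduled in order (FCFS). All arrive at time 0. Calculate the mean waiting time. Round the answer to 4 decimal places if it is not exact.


FCFS order (as given): [13, 4, 2, 13, 12, 13]
Waiting times:
  Job 1: wait = 0
  Job 2: wait = 13
  Job 3: wait = 17
  Job 4: wait = 19
  Job 5: wait = 32
  Job 6: wait = 44
Sum of waiting times = 125
Average waiting time = 125/6 = 20.8333

20.8333


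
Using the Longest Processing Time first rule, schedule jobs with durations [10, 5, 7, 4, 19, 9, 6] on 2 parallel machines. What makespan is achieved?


Sort jobs in decreasing order (LPT): [19, 10, 9, 7, 6, 5, 4]
Assign each job to the least loaded machine:
  Machine 1: jobs [19, 7, 4], load = 30
  Machine 2: jobs [10, 9, 6, 5], load = 30
Makespan = max load = 30

30


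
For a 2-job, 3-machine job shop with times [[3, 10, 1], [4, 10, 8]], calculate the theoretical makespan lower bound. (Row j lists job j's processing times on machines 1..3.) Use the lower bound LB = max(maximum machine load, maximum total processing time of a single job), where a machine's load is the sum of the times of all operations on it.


Machine loads:
  Machine 1: 3 + 4 = 7
  Machine 2: 10 + 10 = 20
  Machine 3: 1 + 8 = 9
Max machine load = 20
Job totals:
  Job 1: 14
  Job 2: 22
Max job total = 22
Lower bound = max(20, 22) = 22

22


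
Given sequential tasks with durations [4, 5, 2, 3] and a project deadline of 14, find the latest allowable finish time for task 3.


LF(activity 3) = deadline - sum of successor durations
Successors: activities 4 through 4 with durations [3]
Sum of successor durations = 3
LF = 14 - 3 = 11

11


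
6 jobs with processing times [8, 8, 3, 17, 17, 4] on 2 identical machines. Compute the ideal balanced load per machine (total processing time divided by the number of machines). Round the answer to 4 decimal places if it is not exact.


Total processing time = 8 + 8 + 3 + 17 + 17 + 4 = 57
Number of machines = 2
Ideal balanced load = 57 / 2 = 28.5

28.5


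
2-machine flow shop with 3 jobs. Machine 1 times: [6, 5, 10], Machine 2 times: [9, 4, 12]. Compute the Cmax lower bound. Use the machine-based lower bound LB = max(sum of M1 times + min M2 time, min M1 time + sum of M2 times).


LB1 = sum(M1 times) + min(M2 times) = 21 + 4 = 25
LB2 = min(M1 times) + sum(M2 times) = 5 + 25 = 30
Lower bound = max(LB1, LB2) = max(25, 30) = 30

30


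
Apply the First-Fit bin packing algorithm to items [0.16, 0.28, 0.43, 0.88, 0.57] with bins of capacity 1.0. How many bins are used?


Place items sequentially using First-Fit:
  Item 0.16 -> new Bin 1
  Item 0.28 -> Bin 1 (now 0.44)
  Item 0.43 -> Bin 1 (now 0.87)
  Item 0.88 -> new Bin 2
  Item 0.57 -> new Bin 3
Total bins used = 3

3


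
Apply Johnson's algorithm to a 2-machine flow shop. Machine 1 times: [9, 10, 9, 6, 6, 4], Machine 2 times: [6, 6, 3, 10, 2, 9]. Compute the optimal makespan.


Apply Johnson's rule:
  Group 1 (a <= b): [(6, 4, 9), (4, 6, 10)]
  Group 2 (a > b): [(1, 9, 6), (2, 10, 6), (3, 9, 3), (5, 6, 2)]
Optimal job order: [6, 4, 1, 2, 3, 5]
Schedule:
  Job 6: M1 done at 4, M2 done at 13
  Job 4: M1 done at 10, M2 done at 23
  Job 1: M1 done at 19, M2 done at 29
  Job 2: M1 done at 29, M2 done at 35
  Job 3: M1 done at 38, M2 done at 41
  Job 5: M1 done at 44, M2 done at 46
Makespan = 46

46


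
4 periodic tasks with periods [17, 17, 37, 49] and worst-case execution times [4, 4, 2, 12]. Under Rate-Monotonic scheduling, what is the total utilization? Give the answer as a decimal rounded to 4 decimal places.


Compute individual utilizations (exact fractions):
  Task 1: C/T = 4/17 (approx. 0.2353)
  Task 2: C/T = 4/17 (approx. 0.2353)
  Task 3: C/T = 2/37 (approx. 0.0541)
  Task 4: C/T = 12/49 (approx. 0.2449)
Total utilization U = 4/17 + 4/17 + 2/37 + 12/49 = 23718/30821
Rounded to 4 decimal places: U = 0.7695
RM (Liu & Layland) bound for 4 tasks = 0.756828; compare with U = 23718/30821 (approx. 0.769540)
bound < U <= 1, so the RM sufficient condition is not met (inconclusive; an exact test such as response-time analysis is needed).

0.7695


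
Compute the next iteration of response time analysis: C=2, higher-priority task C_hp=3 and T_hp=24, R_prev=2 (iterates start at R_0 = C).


R_next = C + ceil(R_prev / T_hp) * C_hp
ceil(2 / 24) = ceil(0.0833) = 1
Interference = 1 * 3 = 3
R_next = 2 + 3 = 5

5


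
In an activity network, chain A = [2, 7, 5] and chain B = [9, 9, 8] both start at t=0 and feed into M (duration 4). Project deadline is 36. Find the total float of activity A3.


Forward pass: ES(A3) = sum of predecessors on chain A = 9
EF = ES + duration = 9 + 5 = 14
Backward pass: LF(M) = deadline = 36; LS(M) = 36 - 4 = 32
LF(A3) = LS(M) - sum(successors on chain A) = 32 - 0 = 32
LS = LF - duration = 32 - 5 = 27
Total float = LS - ES = 27 - 9 = 18

18


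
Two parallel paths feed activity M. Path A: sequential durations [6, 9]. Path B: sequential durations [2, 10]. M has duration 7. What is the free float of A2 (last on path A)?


ES(A2) = sum of predecessors on chain A = 6
EF(A2) = ES + duration = 6 + 9 = 15
Successor of A2 is M. ES(M) = max(sum(A), sum(B)) = max(15, 12) = 15
Free float = ES(successor) - EF(current) = 15 - 15 = 0

0


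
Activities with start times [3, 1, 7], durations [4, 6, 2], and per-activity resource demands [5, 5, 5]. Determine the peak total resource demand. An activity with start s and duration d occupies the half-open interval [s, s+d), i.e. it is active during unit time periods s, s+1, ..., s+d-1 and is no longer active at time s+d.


Each activity i is active on [start_i, start_i + duration_i).
Compute total resource usage per time slot:
  t=0: active resources = [], total = 0
  t=1: active resources = [5], total = 5
  t=2: active resources = [5], total = 5
  t=3: active resources = [5, 5], total = 10
  t=4: active resources = [5, 5], total = 10
  t=5: active resources = [5, 5], total = 10
  t=6: active resources = [5, 5], total = 10
  t=7: active resources = [5], total = 5
  t=8: active resources = [5], total = 5
Peak resource demand = 10

10


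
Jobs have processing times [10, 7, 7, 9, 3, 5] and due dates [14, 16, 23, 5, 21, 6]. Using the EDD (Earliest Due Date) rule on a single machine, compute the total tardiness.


Sort by due date (EDD order): [(9, 5), (5, 6), (10, 14), (7, 16), (3, 21), (7, 23)]
Compute completion times and tardiness:
  Job 1: p=9, d=5, C=9, tardiness=max(0,9-5)=4
  Job 2: p=5, d=6, C=14, tardiness=max(0,14-6)=8
  Job 3: p=10, d=14, C=24, tardiness=max(0,24-14)=10
  Job 4: p=7, d=16, C=31, tardiness=max(0,31-16)=15
  Job 5: p=3, d=21, C=34, tardiness=max(0,34-21)=13
  Job 6: p=7, d=23, C=41, tardiness=max(0,41-23)=18
Total tardiness = 68

68


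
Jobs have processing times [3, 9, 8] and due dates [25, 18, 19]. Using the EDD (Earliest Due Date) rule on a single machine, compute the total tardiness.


Sort by due date (EDD order): [(9, 18), (8, 19), (3, 25)]
Compute completion times and tardiness:
  Job 1: p=9, d=18, C=9, tardiness=max(0,9-18)=0
  Job 2: p=8, d=19, C=17, tardiness=max(0,17-19)=0
  Job 3: p=3, d=25, C=20, tardiness=max(0,20-25)=0
Total tardiness = 0

0


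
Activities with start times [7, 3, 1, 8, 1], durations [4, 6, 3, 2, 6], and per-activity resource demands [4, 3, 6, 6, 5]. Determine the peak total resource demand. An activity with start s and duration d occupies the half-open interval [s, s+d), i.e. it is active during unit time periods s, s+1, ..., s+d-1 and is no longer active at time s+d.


Each activity i is active on [start_i, start_i + duration_i).
Compute total resource usage per time slot:
  t=0: active resources = [], total = 0
  t=1: active resources = [6, 5], total = 11
  t=2: active resources = [6, 5], total = 11
  t=3: active resources = [3, 6, 5], total = 14
  t=4: active resources = [3, 5], total = 8
  t=5: active resources = [3, 5], total = 8
  t=6: active resources = [3, 5], total = 8
  t=7: active resources = [4, 3], total = 7
  t=8: active resources = [4, 3, 6], total = 13
  t=9: active resources = [4, 6], total = 10
  t=10: active resources = [4], total = 4
Peak resource demand = 14

14


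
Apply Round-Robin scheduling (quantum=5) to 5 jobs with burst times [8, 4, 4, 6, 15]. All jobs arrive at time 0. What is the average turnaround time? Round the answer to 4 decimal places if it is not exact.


Time quantum = 5
Execution trace:
  J1 runs 5 units, time = 5
  J2 runs 4 units, time = 9
  J3 runs 4 units, time = 13
  J4 runs 5 units, time = 18
  J5 runs 5 units, time = 23
  J1 runs 3 units, time = 26
  J4 runs 1 units, time = 27
  J5 runs 5 units, time = 32
  J5 runs 5 units, time = 37
Finish times: [26, 9, 13, 27, 37]
Average turnaround = 112/5 = 22.4

22.4


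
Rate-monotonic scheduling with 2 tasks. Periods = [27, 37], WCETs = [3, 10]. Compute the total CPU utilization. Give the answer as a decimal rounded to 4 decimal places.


Compute individual utilizations (exact fractions):
  Task 1: C/T = 3/27 = 1/9 (approx. 0.1111)
  Task 2: C/T = 10/37 (approx. 0.2703)
Total utilization U = 1/9 + 10/37 = 127/333
Rounded to 4 decimal places: U = 0.3814
RM (Liu & Layland) bound for 2 tasks = 0.828427; compare with U = 127/333 (approx. 0.381381)
U <= bound, so schedulable by RM sufficient condition.

0.3814


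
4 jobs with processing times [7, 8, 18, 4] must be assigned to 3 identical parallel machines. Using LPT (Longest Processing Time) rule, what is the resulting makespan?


Sort jobs in decreasing order (LPT): [18, 8, 7, 4]
Assign each job to the least loaded machine:
  Machine 1: jobs [18], load = 18
  Machine 2: jobs [8], load = 8
  Machine 3: jobs [7, 4], load = 11
Makespan = max load = 18

18


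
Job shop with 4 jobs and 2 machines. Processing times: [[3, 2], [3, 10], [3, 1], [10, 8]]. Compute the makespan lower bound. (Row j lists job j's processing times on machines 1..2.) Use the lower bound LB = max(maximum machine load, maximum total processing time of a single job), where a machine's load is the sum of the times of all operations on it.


Machine loads:
  Machine 1: 3 + 3 + 3 + 10 = 19
  Machine 2: 2 + 10 + 1 + 8 = 21
Max machine load = 21
Job totals:
  Job 1: 5
  Job 2: 13
  Job 3: 4
  Job 4: 18
Max job total = 18
Lower bound = max(21, 18) = 21

21


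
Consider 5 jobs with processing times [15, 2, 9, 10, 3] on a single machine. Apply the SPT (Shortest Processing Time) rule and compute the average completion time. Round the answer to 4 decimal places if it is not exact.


Sort jobs by processing time (SPT order): [2, 3, 9, 10, 15]
Compute completion times sequentially:
  Job 1: processing = 2, completes at 2
  Job 2: processing = 3, completes at 5
  Job 3: processing = 9, completes at 14
  Job 4: processing = 10, completes at 24
  Job 5: processing = 15, completes at 39
Sum of completion times = 84
Average completion time = 84/5 = 16.8

16.8


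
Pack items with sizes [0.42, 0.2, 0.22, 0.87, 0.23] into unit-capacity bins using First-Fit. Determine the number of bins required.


Place items sequentially using First-Fit:
  Item 0.42 -> new Bin 1
  Item 0.2 -> Bin 1 (now 0.62)
  Item 0.22 -> Bin 1 (now 0.84)
  Item 0.87 -> new Bin 2
  Item 0.23 -> new Bin 3
Total bins used = 3

3


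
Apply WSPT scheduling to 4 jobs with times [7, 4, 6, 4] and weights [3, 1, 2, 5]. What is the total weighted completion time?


Compute p/w ratios and sort ascending (WSPT): [(4, 5), (7, 3), (6, 2), (4, 1)]
Compute weighted completion times:
  Job (p=4,w=5): C=4, w*C=5*4=20
  Job (p=7,w=3): C=11, w*C=3*11=33
  Job (p=6,w=2): C=17, w*C=2*17=34
  Job (p=4,w=1): C=21, w*C=1*21=21
Total weighted completion time = 108

108


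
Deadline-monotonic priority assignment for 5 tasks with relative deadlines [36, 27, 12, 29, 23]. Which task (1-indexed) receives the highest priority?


Sort tasks by relative deadline (ascending):
  Task 3: deadline = 12
  Task 5: deadline = 23
  Task 2: deadline = 27
  Task 4: deadline = 29
  Task 1: deadline = 36
Priority order (highest first): [3, 5, 2, 4, 1]
Highest priority task = 3

3


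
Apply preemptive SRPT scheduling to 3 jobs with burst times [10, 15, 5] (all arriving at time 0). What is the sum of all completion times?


Since all jobs arrive at t=0, SRPT equals SPT ordering.
SPT order: [5, 10, 15]
Completion times:
  Job 1: p=5, C=5
  Job 2: p=10, C=15
  Job 3: p=15, C=30
Total completion time = 5 + 15 + 30 = 50

50


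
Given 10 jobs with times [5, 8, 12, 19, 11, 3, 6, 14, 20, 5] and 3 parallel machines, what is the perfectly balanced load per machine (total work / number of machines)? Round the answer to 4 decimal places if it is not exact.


Total processing time = 5 + 8 + 12 + 19 + 11 + 3 + 6 + 14 + 20 + 5 = 103
Number of machines = 3
Ideal balanced load = 103 / 3 = 34.3333

34.3333


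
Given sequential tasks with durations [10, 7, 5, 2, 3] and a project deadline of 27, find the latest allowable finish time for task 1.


LF(activity 1) = deadline - sum of successor durations
Successors: activities 2 through 5 with durations [7, 5, 2, 3]
Sum of successor durations = 17
LF = 27 - 17 = 10

10


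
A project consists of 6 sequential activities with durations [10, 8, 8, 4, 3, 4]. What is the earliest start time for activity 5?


Activity 5 starts after activities 1 through 4 complete.
Predecessor durations: [10, 8, 8, 4]
ES = 10 + 8 + 8 + 4 = 30

30


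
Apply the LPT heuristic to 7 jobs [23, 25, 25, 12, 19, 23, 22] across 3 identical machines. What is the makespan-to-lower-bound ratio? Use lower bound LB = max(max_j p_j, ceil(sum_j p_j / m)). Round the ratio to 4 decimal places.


LPT order: [25, 25, 23, 23, 22, 19, 12]
Machine loads after assignment: [47, 56, 46]
LPT makespan = 56
Lower bound = max(max_job, ceil(total/3)) = max(25, 50) = 50
Ratio = 56 / 50 = 1.12

1.12


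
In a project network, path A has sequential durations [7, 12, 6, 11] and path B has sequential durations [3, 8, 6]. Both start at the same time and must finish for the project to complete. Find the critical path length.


Path A total = 7 + 12 + 6 + 11 = 36
Path B total = 3 + 8 + 6 = 17
Critical path = longest path = max(36, 17) = 36

36


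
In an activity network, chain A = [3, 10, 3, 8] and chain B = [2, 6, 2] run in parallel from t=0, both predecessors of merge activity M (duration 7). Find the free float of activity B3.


ES(B3) = sum of predecessors on chain B = 8
EF(B3) = ES + duration = 8 + 2 = 10
Successor of B3 is M. ES(M) = max(sum(A), sum(B)) = max(24, 10) = 24
Free float = ES(successor) - EF(current) = 24 - 10 = 14

14


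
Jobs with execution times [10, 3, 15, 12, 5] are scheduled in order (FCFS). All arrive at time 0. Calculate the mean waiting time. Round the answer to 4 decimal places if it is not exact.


FCFS order (as given): [10, 3, 15, 12, 5]
Waiting times:
  Job 1: wait = 0
  Job 2: wait = 10
  Job 3: wait = 13
  Job 4: wait = 28
  Job 5: wait = 40
Sum of waiting times = 91
Average waiting time = 91/5 = 18.2

18.2


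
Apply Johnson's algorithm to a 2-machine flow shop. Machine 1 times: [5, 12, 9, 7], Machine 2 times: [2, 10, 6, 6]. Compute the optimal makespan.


Apply Johnson's rule:
  Group 1 (a <= b): []
  Group 2 (a > b): [(2, 12, 10), (3, 9, 6), (4, 7, 6), (1, 5, 2)]
Optimal job order: [2, 3, 4, 1]
Schedule:
  Job 2: M1 done at 12, M2 done at 22
  Job 3: M1 done at 21, M2 done at 28
  Job 4: M1 done at 28, M2 done at 34
  Job 1: M1 done at 33, M2 done at 36
Makespan = 36

36


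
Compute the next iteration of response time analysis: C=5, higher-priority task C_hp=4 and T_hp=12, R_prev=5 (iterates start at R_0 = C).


R_next = C + ceil(R_prev / T_hp) * C_hp
ceil(5 / 12) = ceil(0.4167) = 1
Interference = 1 * 4 = 4
R_next = 5 + 4 = 9

9


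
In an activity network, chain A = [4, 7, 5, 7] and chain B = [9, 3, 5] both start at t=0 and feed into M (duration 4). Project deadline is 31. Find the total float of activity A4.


Forward pass: ES(A4) = sum of predecessors on chain A = 16
EF = ES + duration = 16 + 7 = 23
Backward pass: LF(M) = deadline = 31; LS(M) = 31 - 4 = 27
LF(A4) = LS(M) - sum(successors on chain A) = 27 - 0 = 27
LS = LF - duration = 27 - 7 = 20
Total float = LS - ES = 20 - 16 = 4

4


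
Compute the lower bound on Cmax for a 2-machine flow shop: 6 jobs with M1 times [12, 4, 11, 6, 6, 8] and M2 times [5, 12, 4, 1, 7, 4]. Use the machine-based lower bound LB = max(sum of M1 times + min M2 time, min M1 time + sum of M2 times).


LB1 = sum(M1 times) + min(M2 times) = 47 + 1 = 48
LB2 = min(M1 times) + sum(M2 times) = 4 + 33 = 37
Lower bound = max(LB1, LB2) = max(48, 37) = 48

48


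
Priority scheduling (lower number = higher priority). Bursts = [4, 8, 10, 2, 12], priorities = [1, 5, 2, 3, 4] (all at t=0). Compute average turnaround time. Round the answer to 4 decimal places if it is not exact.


Sort by priority (ascending = highest first):
Order: [(1, 4), (2, 10), (3, 2), (4, 12), (5, 8)]
Completion times:
  Priority 1, burst=4, C=4
  Priority 2, burst=10, C=14
  Priority 3, burst=2, C=16
  Priority 4, burst=12, C=28
  Priority 5, burst=8, C=36
Average turnaround = 98/5 = 19.6

19.6


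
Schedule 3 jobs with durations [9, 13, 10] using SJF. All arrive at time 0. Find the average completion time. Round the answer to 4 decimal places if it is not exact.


SJF order (ascending): [9, 10, 13]
Completion times:
  Job 1: burst=9, C=9
  Job 2: burst=10, C=19
  Job 3: burst=13, C=32
Average completion = 60/3 = 20.0

20.0


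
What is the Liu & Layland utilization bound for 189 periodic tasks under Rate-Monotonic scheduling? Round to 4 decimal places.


Compute 2^(1/189) = 1.0036741787
Subtract 1: 1.0036741787 - 1 = 0.0036741787
Multiply by n: 189 * 0.0036741787 = 0.6944197743
Round to 4 dp: 0.6944

0.6944


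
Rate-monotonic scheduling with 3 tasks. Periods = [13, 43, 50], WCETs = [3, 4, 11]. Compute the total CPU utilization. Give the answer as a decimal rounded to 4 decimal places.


Compute individual utilizations (exact fractions):
  Task 1: C/T = 3/13 (approx. 0.2308)
  Task 2: C/T = 4/43 (approx. 0.093)
  Task 3: C/T = 11/50 (approx. 0.22)
Total utilization U = 3/13 + 4/43 + 11/50 = 15199/27950
Rounded to 4 decimal places: U = 0.5438
RM (Liu & Layland) bound for 3 tasks = 0.779763; compare with U = 15199/27950 (approx. 0.543792)
U <= bound, so schedulable by RM sufficient condition.

0.5438


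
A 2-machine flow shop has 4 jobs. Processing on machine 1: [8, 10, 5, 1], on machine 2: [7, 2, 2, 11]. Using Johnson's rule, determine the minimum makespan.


Apply Johnson's rule:
  Group 1 (a <= b): [(4, 1, 11)]
  Group 2 (a > b): [(1, 8, 7), (2, 10, 2), (3, 5, 2)]
Optimal job order: [4, 1, 2, 3]
Schedule:
  Job 4: M1 done at 1, M2 done at 12
  Job 1: M1 done at 9, M2 done at 19
  Job 2: M1 done at 19, M2 done at 21
  Job 3: M1 done at 24, M2 done at 26
Makespan = 26

26


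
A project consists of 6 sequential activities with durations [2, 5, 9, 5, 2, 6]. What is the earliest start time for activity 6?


Activity 6 starts after activities 1 through 5 complete.
Predecessor durations: [2, 5, 9, 5, 2]
ES = 2 + 5 + 9 + 5 + 2 = 23

23


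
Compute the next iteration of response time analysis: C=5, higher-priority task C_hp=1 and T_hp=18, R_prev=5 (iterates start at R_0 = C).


R_next = C + ceil(R_prev / T_hp) * C_hp
ceil(5 / 18) = ceil(0.2778) = 1
Interference = 1 * 1 = 1
R_next = 5 + 1 = 6

6


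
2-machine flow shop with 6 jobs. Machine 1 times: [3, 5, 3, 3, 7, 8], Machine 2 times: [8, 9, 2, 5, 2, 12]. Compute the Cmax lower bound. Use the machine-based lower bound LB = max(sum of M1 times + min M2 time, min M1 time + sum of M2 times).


LB1 = sum(M1 times) + min(M2 times) = 29 + 2 = 31
LB2 = min(M1 times) + sum(M2 times) = 3 + 38 = 41
Lower bound = max(LB1, LB2) = max(31, 41) = 41

41


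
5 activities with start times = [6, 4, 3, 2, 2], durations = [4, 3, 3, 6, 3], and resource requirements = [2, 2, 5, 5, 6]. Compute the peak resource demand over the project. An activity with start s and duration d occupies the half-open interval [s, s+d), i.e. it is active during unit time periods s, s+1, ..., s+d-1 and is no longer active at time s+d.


Each activity i is active on [start_i, start_i + duration_i).
Compute total resource usage per time slot:
  t=0: active resources = [], total = 0
  t=1: active resources = [], total = 0
  t=2: active resources = [5, 6], total = 11
  t=3: active resources = [5, 5, 6], total = 16
  t=4: active resources = [2, 5, 5, 6], total = 18
  t=5: active resources = [2, 5, 5], total = 12
  t=6: active resources = [2, 2, 5], total = 9
  t=7: active resources = [2, 5], total = 7
  t=8: active resources = [2], total = 2
  t=9: active resources = [2], total = 2
Peak resource demand = 18

18


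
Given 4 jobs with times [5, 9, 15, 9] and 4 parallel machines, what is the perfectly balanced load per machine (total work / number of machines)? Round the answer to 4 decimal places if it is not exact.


Total processing time = 5 + 9 + 15 + 9 = 38
Number of machines = 4
Ideal balanced load = 38 / 4 = 9.5

9.5


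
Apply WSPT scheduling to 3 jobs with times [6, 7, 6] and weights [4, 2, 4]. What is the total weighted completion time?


Compute p/w ratios and sort ascending (WSPT): [(6, 4), (6, 4), (7, 2)]
Compute weighted completion times:
  Job (p=6,w=4): C=6, w*C=4*6=24
  Job (p=6,w=4): C=12, w*C=4*12=48
  Job (p=7,w=2): C=19, w*C=2*19=38
Total weighted completion time = 110

110


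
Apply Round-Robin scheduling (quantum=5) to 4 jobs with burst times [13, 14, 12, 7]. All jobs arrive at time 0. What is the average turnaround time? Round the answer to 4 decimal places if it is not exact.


Time quantum = 5
Execution trace:
  J1 runs 5 units, time = 5
  J2 runs 5 units, time = 10
  J3 runs 5 units, time = 15
  J4 runs 5 units, time = 20
  J1 runs 5 units, time = 25
  J2 runs 5 units, time = 30
  J3 runs 5 units, time = 35
  J4 runs 2 units, time = 37
  J1 runs 3 units, time = 40
  J2 runs 4 units, time = 44
  J3 runs 2 units, time = 46
Finish times: [40, 44, 46, 37]
Average turnaround = 167/4 = 41.75

41.75


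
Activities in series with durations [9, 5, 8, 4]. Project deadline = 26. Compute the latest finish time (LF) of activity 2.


LF(activity 2) = deadline - sum of successor durations
Successors: activities 3 through 4 with durations [8, 4]
Sum of successor durations = 12
LF = 26 - 12 = 14

14


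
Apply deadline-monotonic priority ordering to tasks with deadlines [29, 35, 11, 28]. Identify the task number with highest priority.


Sort tasks by relative deadline (ascending):
  Task 3: deadline = 11
  Task 4: deadline = 28
  Task 1: deadline = 29
  Task 2: deadline = 35
Priority order (highest first): [3, 4, 1, 2]
Highest priority task = 3

3


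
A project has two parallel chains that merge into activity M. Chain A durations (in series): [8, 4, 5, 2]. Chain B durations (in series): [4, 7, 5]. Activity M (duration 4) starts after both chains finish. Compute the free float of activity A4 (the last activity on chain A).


ES(A4) = sum of predecessors on chain A = 17
EF(A4) = ES + duration = 17 + 2 = 19
Successor of A4 is M. ES(M) = max(sum(A), sum(B)) = max(19, 16) = 19
Free float = ES(successor) - EF(current) = 19 - 19 = 0

0


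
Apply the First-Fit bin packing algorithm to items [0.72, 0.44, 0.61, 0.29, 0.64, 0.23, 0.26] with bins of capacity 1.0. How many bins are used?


Place items sequentially using First-Fit:
  Item 0.72 -> new Bin 1
  Item 0.44 -> new Bin 2
  Item 0.61 -> new Bin 3
  Item 0.29 -> Bin 2 (now 0.73)
  Item 0.64 -> new Bin 4
  Item 0.23 -> Bin 1 (now 0.95)
  Item 0.26 -> Bin 2 (now 0.99)
Total bins used = 4

4


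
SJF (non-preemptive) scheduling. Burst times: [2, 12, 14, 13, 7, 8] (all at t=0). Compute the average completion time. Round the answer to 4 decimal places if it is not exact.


SJF order (ascending): [2, 7, 8, 12, 13, 14]
Completion times:
  Job 1: burst=2, C=2
  Job 2: burst=7, C=9
  Job 3: burst=8, C=17
  Job 4: burst=12, C=29
  Job 5: burst=13, C=42
  Job 6: burst=14, C=56
Average completion = 155/6 = 25.8333

25.8333


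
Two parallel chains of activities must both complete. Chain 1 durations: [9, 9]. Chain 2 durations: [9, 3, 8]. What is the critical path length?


Path A total = 9 + 9 = 18
Path B total = 9 + 3 + 8 = 20
Critical path = longest path = max(18, 20) = 20

20


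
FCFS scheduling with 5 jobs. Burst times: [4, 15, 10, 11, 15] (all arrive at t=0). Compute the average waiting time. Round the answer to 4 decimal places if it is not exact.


FCFS order (as given): [4, 15, 10, 11, 15]
Waiting times:
  Job 1: wait = 0
  Job 2: wait = 4
  Job 3: wait = 19
  Job 4: wait = 29
  Job 5: wait = 40
Sum of waiting times = 92
Average waiting time = 92/5 = 18.4

18.4


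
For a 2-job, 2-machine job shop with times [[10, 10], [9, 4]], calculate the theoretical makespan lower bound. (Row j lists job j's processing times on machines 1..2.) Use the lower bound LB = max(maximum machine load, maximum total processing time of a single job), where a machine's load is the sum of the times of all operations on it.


Machine loads:
  Machine 1: 10 + 9 = 19
  Machine 2: 10 + 4 = 14
Max machine load = 19
Job totals:
  Job 1: 20
  Job 2: 13
Max job total = 20
Lower bound = max(19, 20) = 20

20


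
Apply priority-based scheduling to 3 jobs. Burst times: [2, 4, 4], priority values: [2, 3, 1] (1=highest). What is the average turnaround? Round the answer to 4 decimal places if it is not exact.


Sort by priority (ascending = highest first):
Order: [(1, 4), (2, 2), (3, 4)]
Completion times:
  Priority 1, burst=4, C=4
  Priority 2, burst=2, C=6
  Priority 3, burst=4, C=10
Average turnaround = 20/3 = 6.6667

6.6667


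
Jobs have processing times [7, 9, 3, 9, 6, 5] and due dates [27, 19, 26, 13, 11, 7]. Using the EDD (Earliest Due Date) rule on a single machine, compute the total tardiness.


Sort by due date (EDD order): [(5, 7), (6, 11), (9, 13), (9, 19), (3, 26), (7, 27)]
Compute completion times and tardiness:
  Job 1: p=5, d=7, C=5, tardiness=max(0,5-7)=0
  Job 2: p=6, d=11, C=11, tardiness=max(0,11-11)=0
  Job 3: p=9, d=13, C=20, tardiness=max(0,20-13)=7
  Job 4: p=9, d=19, C=29, tardiness=max(0,29-19)=10
  Job 5: p=3, d=26, C=32, tardiness=max(0,32-26)=6
  Job 6: p=7, d=27, C=39, tardiness=max(0,39-27)=12
Total tardiness = 35

35


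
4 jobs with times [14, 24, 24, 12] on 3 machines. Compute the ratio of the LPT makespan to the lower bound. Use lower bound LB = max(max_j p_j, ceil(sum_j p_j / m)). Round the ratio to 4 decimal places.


LPT order: [24, 24, 14, 12]
Machine loads after assignment: [24, 24, 26]
LPT makespan = 26
Lower bound = max(max_job, ceil(total/3)) = max(24, 25) = 25
Ratio = 26 / 25 = 1.04

1.04


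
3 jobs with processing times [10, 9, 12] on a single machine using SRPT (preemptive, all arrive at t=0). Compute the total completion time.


Since all jobs arrive at t=0, SRPT equals SPT ordering.
SPT order: [9, 10, 12]
Completion times:
  Job 1: p=9, C=9
  Job 2: p=10, C=19
  Job 3: p=12, C=31
Total completion time = 9 + 19 + 31 = 59

59


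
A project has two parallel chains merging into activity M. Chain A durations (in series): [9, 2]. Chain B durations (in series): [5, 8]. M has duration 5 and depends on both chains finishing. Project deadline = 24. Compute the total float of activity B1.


Forward pass: ES(B1) = sum of predecessors on chain B = 0
EF = ES + duration = 0 + 5 = 5
Backward pass: LF(M) = deadline = 24; LS(M) = 24 - 5 = 19
LF(B1) = LS(M) - sum(successors on chain B) = 19 - 8 = 11
LS = LF - duration = 11 - 5 = 6
Total float = LS - ES = 6 - 0 = 6

6


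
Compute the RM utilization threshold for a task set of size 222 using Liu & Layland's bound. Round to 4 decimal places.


Compute 2^(1/222) = 1.0031271640
Subtract 1: 1.0031271640 - 1 = 0.0031271640
Multiply by n: 222 * 0.0031271640 = 0.6942304080
Round to 4 dp: 0.6942

0.6942


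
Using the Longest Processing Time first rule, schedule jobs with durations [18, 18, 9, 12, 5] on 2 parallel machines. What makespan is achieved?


Sort jobs in decreasing order (LPT): [18, 18, 12, 9, 5]
Assign each job to the least loaded machine:
  Machine 1: jobs [18, 12], load = 30
  Machine 2: jobs [18, 9, 5], load = 32
Makespan = max load = 32

32


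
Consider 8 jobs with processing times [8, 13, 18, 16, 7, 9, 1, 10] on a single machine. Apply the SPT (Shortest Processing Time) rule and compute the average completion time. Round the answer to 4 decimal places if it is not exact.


Sort jobs by processing time (SPT order): [1, 7, 8, 9, 10, 13, 16, 18]
Compute completion times sequentially:
  Job 1: processing = 1, completes at 1
  Job 2: processing = 7, completes at 8
  Job 3: processing = 8, completes at 16
  Job 4: processing = 9, completes at 25
  Job 5: processing = 10, completes at 35
  Job 6: processing = 13, completes at 48
  Job 7: processing = 16, completes at 64
  Job 8: processing = 18, completes at 82
Sum of completion times = 279
Average completion time = 279/8 = 34.875

34.875


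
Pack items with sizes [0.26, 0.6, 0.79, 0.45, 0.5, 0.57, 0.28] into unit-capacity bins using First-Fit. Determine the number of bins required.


Place items sequentially using First-Fit:
  Item 0.26 -> new Bin 1
  Item 0.6 -> Bin 1 (now 0.86)
  Item 0.79 -> new Bin 2
  Item 0.45 -> new Bin 3
  Item 0.5 -> Bin 3 (now 0.95)
  Item 0.57 -> new Bin 4
  Item 0.28 -> Bin 4 (now 0.85)
Total bins used = 4

4


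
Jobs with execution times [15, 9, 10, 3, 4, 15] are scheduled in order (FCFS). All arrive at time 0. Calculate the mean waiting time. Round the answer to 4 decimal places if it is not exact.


FCFS order (as given): [15, 9, 10, 3, 4, 15]
Waiting times:
  Job 1: wait = 0
  Job 2: wait = 15
  Job 3: wait = 24
  Job 4: wait = 34
  Job 5: wait = 37
  Job 6: wait = 41
Sum of waiting times = 151
Average waiting time = 151/6 = 25.1667

25.1667


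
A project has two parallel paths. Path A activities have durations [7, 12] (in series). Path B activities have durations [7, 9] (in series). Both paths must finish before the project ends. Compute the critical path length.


Path A total = 7 + 12 = 19
Path B total = 7 + 9 = 16
Critical path = longest path = max(19, 16) = 19

19


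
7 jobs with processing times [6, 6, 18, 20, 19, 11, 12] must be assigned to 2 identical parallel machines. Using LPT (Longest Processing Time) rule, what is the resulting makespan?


Sort jobs in decreasing order (LPT): [20, 19, 18, 12, 11, 6, 6]
Assign each job to the least loaded machine:
  Machine 1: jobs [20, 12, 11, 6], load = 49
  Machine 2: jobs [19, 18, 6], load = 43
Makespan = max load = 49

49


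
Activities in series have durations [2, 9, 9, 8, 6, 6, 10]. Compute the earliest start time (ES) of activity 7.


Activity 7 starts after activities 1 through 6 complete.
Predecessor durations: [2, 9, 9, 8, 6, 6]
ES = 2 + 9 + 9 + 8 + 6 + 6 = 40

40


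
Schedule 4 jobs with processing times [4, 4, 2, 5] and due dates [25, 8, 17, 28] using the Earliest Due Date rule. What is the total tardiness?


Sort by due date (EDD order): [(4, 8), (2, 17), (4, 25), (5, 28)]
Compute completion times and tardiness:
  Job 1: p=4, d=8, C=4, tardiness=max(0,4-8)=0
  Job 2: p=2, d=17, C=6, tardiness=max(0,6-17)=0
  Job 3: p=4, d=25, C=10, tardiness=max(0,10-25)=0
  Job 4: p=5, d=28, C=15, tardiness=max(0,15-28)=0
Total tardiness = 0

0


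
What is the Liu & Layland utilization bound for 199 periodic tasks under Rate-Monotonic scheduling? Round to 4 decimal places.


Compute 2^(1/199) = 1.0034892249
Subtract 1: 1.0034892249 - 1 = 0.0034892249
Multiply by n: 199 * 0.0034892249 = 0.6943557551
Round to 4 dp: 0.6944

0.6944


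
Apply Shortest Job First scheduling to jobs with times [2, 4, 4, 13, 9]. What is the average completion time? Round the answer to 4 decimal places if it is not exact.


SJF order (ascending): [2, 4, 4, 9, 13]
Completion times:
  Job 1: burst=2, C=2
  Job 2: burst=4, C=6
  Job 3: burst=4, C=10
  Job 4: burst=9, C=19
  Job 5: burst=13, C=32
Average completion = 69/5 = 13.8

13.8


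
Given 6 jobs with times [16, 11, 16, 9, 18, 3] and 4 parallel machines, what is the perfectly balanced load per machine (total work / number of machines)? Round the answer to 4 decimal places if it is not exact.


Total processing time = 16 + 11 + 16 + 9 + 18 + 3 = 73
Number of machines = 4
Ideal balanced load = 73 / 4 = 18.25

18.25


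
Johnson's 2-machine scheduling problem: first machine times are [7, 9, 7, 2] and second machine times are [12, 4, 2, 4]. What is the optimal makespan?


Apply Johnson's rule:
  Group 1 (a <= b): [(4, 2, 4), (1, 7, 12)]
  Group 2 (a > b): [(2, 9, 4), (3, 7, 2)]
Optimal job order: [4, 1, 2, 3]
Schedule:
  Job 4: M1 done at 2, M2 done at 6
  Job 1: M1 done at 9, M2 done at 21
  Job 2: M1 done at 18, M2 done at 25
  Job 3: M1 done at 25, M2 done at 27
Makespan = 27

27


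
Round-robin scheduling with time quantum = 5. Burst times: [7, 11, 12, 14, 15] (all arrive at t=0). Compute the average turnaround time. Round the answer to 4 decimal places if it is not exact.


Time quantum = 5
Execution trace:
  J1 runs 5 units, time = 5
  J2 runs 5 units, time = 10
  J3 runs 5 units, time = 15
  J4 runs 5 units, time = 20
  J5 runs 5 units, time = 25
  J1 runs 2 units, time = 27
  J2 runs 5 units, time = 32
  J3 runs 5 units, time = 37
  J4 runs 5 units, time = 42
  J5 runs 5 units, time = 47
  J2 runs 1 units, time = 48
  J3 runs 2 units, time = 50
  J4 runs 4 units, time = 54
  J5 runs 5 units, time = 59
Finish times: [27, 48, 50, 54, 59]
Average turnaround = 238/5 = 47.6

47.6


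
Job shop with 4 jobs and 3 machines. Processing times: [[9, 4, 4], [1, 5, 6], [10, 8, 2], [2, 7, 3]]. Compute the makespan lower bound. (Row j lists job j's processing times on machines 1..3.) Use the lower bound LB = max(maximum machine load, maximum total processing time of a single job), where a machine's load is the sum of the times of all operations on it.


Machine loads:
  Machine 1: 9 + 1 + 10 + 2 = 22
  Machine 2: 4 + 5 + 8 + 7 = 24
  Machine 3: 4 + 6 + 2 + 3 = 15
Max machine load = 24
Job totals:
  Job 1: 17
  Job 2: 12
  Job 3: 20
  Job 4: 12
Max job total = 20
Lower bound = max(24, 20) = 24

24


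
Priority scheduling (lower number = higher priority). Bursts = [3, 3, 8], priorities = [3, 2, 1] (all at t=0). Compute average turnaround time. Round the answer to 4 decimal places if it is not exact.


Sort by priority (ascending = highest first):
Order: [(1, 8), (2, 3), (3, 3)]
Completion times:
  Priority 1, burst=8, C=8
  Priority 2, burst=3, C=11
  Priority 3, burst=3, C=14
Average turnaround = 33/3 = 11.0

11.0


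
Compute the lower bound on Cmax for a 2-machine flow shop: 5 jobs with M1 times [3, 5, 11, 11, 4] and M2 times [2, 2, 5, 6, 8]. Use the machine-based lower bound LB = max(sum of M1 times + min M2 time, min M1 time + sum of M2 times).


LB1 = sum(M1 times) + min(M2 times) = 34 + 2 = 36
LB2 = min(M1 times) + sum(M2 times) = 3 + 23 = 26
Lower bound = max(LB1, LB2) = max(36, 26) = 36

36


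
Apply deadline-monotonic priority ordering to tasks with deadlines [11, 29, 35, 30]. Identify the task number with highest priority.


Sort tasks by relative deadline (ascending):
  Task 1: deadline = 11
  Task 2: deadline = 29
  Task 4: deadline = 30
  Task 3: deadline = 35
Priority order (highest first): [1, 2, 4, 3]
Highest priority task = 1

1
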